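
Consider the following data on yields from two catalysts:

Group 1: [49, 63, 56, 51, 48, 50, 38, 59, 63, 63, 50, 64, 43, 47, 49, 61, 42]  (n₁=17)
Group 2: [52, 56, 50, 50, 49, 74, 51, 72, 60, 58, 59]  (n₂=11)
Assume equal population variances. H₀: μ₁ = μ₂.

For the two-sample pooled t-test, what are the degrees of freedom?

degrees of freedom = 26

df = n₁ + n₂ − 2 = 17 + 11 − 2 = 26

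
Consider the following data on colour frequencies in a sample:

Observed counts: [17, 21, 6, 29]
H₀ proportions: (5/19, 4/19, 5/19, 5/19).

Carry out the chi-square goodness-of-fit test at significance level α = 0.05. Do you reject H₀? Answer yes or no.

n = 73; E_i = n·p_i = [19.21, 15.37, 19.21, 19.21]
χ² = (17−19.21)²/19.21 + (21−15.37)²/15.37 + (6−19.21)²/19.21 + (29−19.21)²/19.21 = 16.3911
df = 3
p-value (upper-tail) = 0.00094
At α=0.05: p < α → reject H₀

reject H₀: yes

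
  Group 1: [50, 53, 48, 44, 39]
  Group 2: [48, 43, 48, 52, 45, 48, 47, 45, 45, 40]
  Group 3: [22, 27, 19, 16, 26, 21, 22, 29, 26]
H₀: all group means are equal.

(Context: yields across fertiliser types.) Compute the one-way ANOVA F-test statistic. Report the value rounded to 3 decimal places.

Group means [46.80, 46.10, 23.11], grand mean 37.625
SSB = Σnᵢ(x̄ᵢ−x̄)² = 3035.036; SSW = ΣΣ(x−x̄ᵢ)² = 356.589
MSB = 3035.036/2 = 1517.5181; MSW = 356.589/21 = 16.9804
F = MSB/MSW = 89.3687
df = (2, 21)

test statistic = 89.369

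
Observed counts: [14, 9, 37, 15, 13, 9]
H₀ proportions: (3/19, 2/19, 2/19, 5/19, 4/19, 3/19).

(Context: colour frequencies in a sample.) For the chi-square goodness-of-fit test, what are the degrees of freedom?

degrees of freedom = 5

df = k − 1 = 6 − 1 = 5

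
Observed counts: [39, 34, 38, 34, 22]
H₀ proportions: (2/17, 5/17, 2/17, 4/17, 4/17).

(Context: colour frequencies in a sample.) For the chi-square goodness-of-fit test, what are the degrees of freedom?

df = k − 1 = 5 − 1 = 4

degrees of freedom = 4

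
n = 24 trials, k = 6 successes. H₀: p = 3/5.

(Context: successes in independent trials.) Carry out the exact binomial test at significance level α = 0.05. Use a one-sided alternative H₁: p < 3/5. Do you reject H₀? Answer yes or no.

Exact binomial: n=24, k=6, p₀=3/5=0.6000
P(X≤6) from Σ C(n,i)·p₀^i·(1−p₀)^(n−i)
p-value (one-sided, H₁ less) = 0.00054
At α=0.05: p < α → reject H₀

reject H₀: yes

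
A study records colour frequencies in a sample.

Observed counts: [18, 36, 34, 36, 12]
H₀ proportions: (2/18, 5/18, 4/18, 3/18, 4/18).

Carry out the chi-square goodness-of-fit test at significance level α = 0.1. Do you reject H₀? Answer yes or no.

n = 136; E_i = n·p_i = [15.11, 37.78, 30.22, 22.67, 30.22]
χ² = (18−15.11)²/15.11 + (36−37.78)²/37.78 + (34−30.22)²/30.22 + (36−22.67)²/22.67 + (12−30.22)²/30.22 = 19.9382
df = 4
p-value (upper-tail) = 0.00051
At α=0.1: p < α → reject H₀

reject H₀: yes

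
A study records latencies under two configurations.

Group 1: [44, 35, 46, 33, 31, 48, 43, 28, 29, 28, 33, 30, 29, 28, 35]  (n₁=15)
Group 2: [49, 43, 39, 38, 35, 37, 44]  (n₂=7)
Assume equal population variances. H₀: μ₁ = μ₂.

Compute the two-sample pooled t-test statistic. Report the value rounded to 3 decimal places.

test statistic = -2.035

x̄₁=34.667, s₁=7.078, n₁=15
x̄₂=40.714, s₂=4.855, n₂=7
s_p² = [14·7.078² + 6·4.855²]/20 = 42.1381
SE = √(s_p²·(1/15+1/7)) = 2.9714
t = (34.667−40.714)/2.9714 = -2.0353
df = 20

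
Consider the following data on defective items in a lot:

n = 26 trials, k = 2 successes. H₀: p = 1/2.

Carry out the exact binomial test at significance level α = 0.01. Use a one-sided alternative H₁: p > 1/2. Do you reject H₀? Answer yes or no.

reject H₀: no

Exact binomial: n=26, k=2, p₀=1/2=0.5000
P(X≥2) from Σ C(n,i)·p₀^i·(1−p₀)^(n−i)
p-value (one-sided, H₁ greater) = 1.00000
At α=0.01: p ≥ α → fail to reject H₀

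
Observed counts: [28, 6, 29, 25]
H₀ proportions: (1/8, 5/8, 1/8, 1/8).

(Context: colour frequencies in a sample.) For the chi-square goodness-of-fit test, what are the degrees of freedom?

degrees of freedom = 3

df = k − 1 = 4 − 1 = 3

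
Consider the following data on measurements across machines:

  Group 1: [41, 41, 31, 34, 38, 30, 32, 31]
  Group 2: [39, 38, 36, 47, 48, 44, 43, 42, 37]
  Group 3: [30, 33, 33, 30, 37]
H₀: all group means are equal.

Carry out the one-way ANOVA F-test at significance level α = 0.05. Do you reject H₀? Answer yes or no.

Group means [34.75, 41.56, 32.60], grand mean 37.045
SSB = Σnᵢ(x̄ᵢ−x̄)² = 324.032; SSW = ΣΣ(x−x̄ᵢ)² = 330.922
MSB = 324.032/2 = 162.0162; MSW = 330.922/19 = 17.4170
F = MSB/MSW = 9.3022
df = (2, 19)
p-value (upper-tail) = 0.00153
At α=0.05: p < α → reject H₀

reject H₀: yes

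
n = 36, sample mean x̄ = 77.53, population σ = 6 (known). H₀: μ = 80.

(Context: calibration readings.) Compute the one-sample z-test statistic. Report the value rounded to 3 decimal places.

SE = σ/√n = 6/√36 = 1.0000
z = (x̄−μ₀)/SE = (77.53−80)/1.0000 = -2.4700

test statistic = -2.470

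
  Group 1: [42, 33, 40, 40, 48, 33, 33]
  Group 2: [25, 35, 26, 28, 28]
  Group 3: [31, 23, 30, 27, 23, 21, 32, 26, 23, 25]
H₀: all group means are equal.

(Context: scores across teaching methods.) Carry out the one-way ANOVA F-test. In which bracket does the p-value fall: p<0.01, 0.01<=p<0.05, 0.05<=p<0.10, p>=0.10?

Group means [38.43, 28.40, 26.10], grand mean 30.545
SSB = Σnᵢ(x̄ᵢ−x̄)² = 655.640; SSW = ΣΣ(x−x̄ᵢ)² = 389.814
MSB = 655.640/2 = 327.8201; MSW = 389.814/19 = 20.5165
F = MSB/MSW = 15.9783
df = (2, 19)
p-value (upper-tail) = 0.00009
→ bracket: p<0.01

p-value bracket: p<0.01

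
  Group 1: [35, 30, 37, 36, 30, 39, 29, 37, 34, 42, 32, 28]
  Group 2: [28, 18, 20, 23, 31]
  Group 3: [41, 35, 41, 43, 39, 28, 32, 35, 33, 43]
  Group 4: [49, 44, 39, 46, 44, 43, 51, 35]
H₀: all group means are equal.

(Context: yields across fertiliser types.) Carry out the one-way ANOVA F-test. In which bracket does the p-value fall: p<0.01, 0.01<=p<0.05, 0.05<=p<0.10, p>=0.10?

Group means [34.08, 24.00, 37.00, 43.88], grand mean 35.714
SSB = Σnᵢ(x̄ᵢ−x̄)² = 1267.351; SSW = ΣΣ(x−x̄ᵢ)² = 749.792
MSB = 1267.351/3 = 422.4504; MSW = 749.792/31 = 24.1868
F = MSB/MSW = 17.4661
df = (3, 31)
p-value (upper-tail) = 0.00000
→ bracket: p<0.01

p-value bracket: p<0.01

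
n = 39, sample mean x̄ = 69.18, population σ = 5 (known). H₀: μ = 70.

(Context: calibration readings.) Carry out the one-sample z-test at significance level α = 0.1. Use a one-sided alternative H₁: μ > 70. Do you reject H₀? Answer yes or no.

reject H₀: no

SE = σ/√n = 5/√39 = 0.8006
z = (x̄−μ₀)/SE = (69.18−70)/0.8006 = -1.0242
p-value (one-sided, H₁ greater) = 0.84712
At α=0.1: p ≥ α → fail to reject H₀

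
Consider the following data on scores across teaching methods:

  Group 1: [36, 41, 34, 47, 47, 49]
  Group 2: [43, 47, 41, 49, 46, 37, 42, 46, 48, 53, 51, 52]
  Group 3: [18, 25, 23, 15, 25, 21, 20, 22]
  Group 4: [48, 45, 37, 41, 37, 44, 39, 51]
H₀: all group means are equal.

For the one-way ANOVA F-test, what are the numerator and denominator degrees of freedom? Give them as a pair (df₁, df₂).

k = 4 groups, N = 34 total
df = (k−1, N−k) = (4−1, 34−4) = (3, 30)

degrees of freedom = [3, 30]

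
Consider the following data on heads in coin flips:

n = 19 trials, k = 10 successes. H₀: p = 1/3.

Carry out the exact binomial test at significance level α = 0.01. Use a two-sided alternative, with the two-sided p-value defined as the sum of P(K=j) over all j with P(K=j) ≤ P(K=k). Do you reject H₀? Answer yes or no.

Exact binomial: n=19, k=10, p₀=1/3=0.3333
P(X=j) = C(n,j)·p₀^j·(1−p₀)^(n−j); p = Σ P(X=j) over j with P(X=j) ≤ P(X=10)
p-value (two-sided) = 0.08879
At α=0.01: p ≥ α → fail to reject H₀

reject H₀: no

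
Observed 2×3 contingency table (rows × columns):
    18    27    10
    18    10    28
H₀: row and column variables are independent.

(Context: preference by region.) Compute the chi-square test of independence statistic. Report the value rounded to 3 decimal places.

test statistic = 16.329

Row totals [55, 56], col totals [36, 37, 38], n=111
χ² = (18−17.84)²/17.84 + (27−18.33)²/18.33 + (10−18.83)²/18.83 + (18−18.16)²/18.16 + (10−18.67)²/18.67 + (28−19.17)²/19.17 = 16.3294
df = 2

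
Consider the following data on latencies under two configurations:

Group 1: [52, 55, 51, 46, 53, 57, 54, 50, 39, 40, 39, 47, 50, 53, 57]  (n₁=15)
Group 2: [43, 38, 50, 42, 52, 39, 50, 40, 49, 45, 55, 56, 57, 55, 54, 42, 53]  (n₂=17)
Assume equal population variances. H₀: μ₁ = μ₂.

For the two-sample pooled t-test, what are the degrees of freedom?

degrees of freedom = 30

df = n₁ + n₂ − 2 = 15 + 17 − 2 = 30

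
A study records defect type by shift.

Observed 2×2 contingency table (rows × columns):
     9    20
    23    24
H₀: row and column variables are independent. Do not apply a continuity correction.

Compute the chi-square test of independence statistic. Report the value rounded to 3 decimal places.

test statistic = 2.358

Row totals [29, 47], col totals [32, 44], n=76
χ² = (9−12.21)²/12.21 + (20−16.79)²/16.79 + (23−19.79)²/19.79 + (24−27.21)²/27.21 = 2.3577
df = 1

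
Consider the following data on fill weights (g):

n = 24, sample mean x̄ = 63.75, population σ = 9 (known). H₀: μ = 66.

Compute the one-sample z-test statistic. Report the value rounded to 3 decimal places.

SE = σ/√n = 9/√24 = 1.8371
z = (x̄−μ₀)/SE = (63.75−66)/1.8371 = -1.2247

test statistic = -1.225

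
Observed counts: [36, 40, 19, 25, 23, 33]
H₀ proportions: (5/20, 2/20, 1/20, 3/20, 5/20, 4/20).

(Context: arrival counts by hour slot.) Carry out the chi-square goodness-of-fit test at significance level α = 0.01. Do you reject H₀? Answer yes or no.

reject H₀: yes

n = 176; E_i = n·p_i = [44.00, 17.60, 8.80, 26.40, 44.00, 35.20]
χ² = (36−44.00)²/44.00 + (40−17.60)²/17.60 + (19−8.80)²/8.80 + (25−26.40)²/26.40 + (23−44.00)²/44.00 + (33−35.20)²/35.20 = 52.0208
df = 5
p-value (upper-tail) = 0.00000
At α=0.01: p < α → reject H₀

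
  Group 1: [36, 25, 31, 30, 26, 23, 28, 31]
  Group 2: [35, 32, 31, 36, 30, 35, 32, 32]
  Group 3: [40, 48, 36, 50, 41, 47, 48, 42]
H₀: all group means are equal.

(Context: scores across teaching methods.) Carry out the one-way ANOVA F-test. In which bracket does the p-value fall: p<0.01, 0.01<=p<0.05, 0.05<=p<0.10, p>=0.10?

p-value bracket: p<0.01

Group means [28.75, 32.88, 44.00], grand mean 35.208
SSB = Σnᵢ(x̄ᵢ−x̄)² = 995.583; SSW = ΣΣ(x−x̄ᵢ)² = 322.375
MSB = 995.583/2 = 497.7917; MSW = 322.375/21 = 15.3512
F = MSB/MSW = 32.4269
df = (2, 21)
p-value (upper-tail) = 0.00000
→ bracket: p<0.01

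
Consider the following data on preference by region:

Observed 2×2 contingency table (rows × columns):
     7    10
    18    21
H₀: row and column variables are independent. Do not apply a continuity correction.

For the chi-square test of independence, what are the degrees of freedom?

df = (r−1)(c−1) = (2−1)·(2−1) = 1

degrees of freedom = 1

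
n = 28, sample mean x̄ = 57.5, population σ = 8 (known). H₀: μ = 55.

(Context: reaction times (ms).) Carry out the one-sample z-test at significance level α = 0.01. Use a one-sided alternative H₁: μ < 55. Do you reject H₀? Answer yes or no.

SE = σ/√n = 8/√28 = 1.5119
z = (x̄−μ₀)/SE = (57.5−55)/1.5119 = 1.6536
p-value (one-sided, H₁ less) = 0.95090
At α=0.01: p ≥ α → fail to reject H₀

reject H₀: no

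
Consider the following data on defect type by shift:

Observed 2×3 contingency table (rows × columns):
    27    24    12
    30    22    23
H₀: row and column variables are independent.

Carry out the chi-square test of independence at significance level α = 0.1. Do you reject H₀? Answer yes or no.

reject H₀: no

Row totals [63, 75], col totals [57, 46, 35], n=138
χ² = (27−26.02)²/26.02 + (24−21.00)²/21.00 + (12−15.98)²/15.98 + (30−30.98)²/30.98 + (22−25.00)²/25.00 + (23−19.02)²/19.02 = 2.6788
df = 2
p-value (upper-tail) = 0.26201
At α=0.1: p ≥ α → fail to reject H₀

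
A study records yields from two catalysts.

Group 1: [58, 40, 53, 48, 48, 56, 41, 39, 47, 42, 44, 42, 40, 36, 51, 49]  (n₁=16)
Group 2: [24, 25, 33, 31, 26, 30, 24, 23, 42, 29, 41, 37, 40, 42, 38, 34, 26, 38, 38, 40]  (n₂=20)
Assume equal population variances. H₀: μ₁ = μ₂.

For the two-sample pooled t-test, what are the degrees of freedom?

degrees of freedom = 34

df = n₁ + n₂ − 2 = 16 + 20 − 2 = 34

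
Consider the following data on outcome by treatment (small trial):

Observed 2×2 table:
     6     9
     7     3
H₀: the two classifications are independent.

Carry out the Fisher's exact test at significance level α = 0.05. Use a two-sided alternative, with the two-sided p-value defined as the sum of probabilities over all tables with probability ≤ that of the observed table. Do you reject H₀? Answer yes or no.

Margins: r₁=15, r₂=10, c₁=13, c₂=12, n=25
p_obs = C(15,6)·C(10,7)/C(25,13); sum pmf over tables with pmf ≤ p_obs
p-value (two-sided) = 0.22619
At α=0.05: p ≥ α → fail to reject H₀

reject H₀: no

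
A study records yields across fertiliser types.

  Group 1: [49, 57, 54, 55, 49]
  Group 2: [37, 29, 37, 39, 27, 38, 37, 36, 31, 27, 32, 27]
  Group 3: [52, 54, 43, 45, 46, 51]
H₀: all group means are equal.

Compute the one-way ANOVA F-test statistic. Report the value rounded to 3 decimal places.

Group means [52.80, 33.08, 48.50], grand mean 41.391
SSB = Σnᵢ(x̄ᵢ−x̄)² = 1782.262; SSW = ΣΣ(x−x̄ᵢ)² = 397.217
MSB = 1782.262/2 = 891.1308; MSW = 397.217/20 = 19.8608
F = MSB/MSW = 44.8688
df = (2, 20)

test statistic = 44.869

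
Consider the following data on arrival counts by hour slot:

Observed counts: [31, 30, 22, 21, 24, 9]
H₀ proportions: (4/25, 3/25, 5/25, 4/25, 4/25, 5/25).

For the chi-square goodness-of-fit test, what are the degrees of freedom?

degrees of freedom = 5

df = k − 1 = 6 − 1 = 5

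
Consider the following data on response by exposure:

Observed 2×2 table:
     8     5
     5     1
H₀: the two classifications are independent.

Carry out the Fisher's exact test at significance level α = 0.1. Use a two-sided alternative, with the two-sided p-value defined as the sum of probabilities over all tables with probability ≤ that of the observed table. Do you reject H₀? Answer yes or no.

Margins: r₁=13, r₂=6, c₁=13, c₂=6, n=19
p_obs = C(13,8)·C(6,5)/C(19,13); sum pmf over tables with pmf ≤ p_obs
p-value (two-sided) = 0.60471
At α=0.1: p ≥ α → fail to reject H₀

reject H₀: no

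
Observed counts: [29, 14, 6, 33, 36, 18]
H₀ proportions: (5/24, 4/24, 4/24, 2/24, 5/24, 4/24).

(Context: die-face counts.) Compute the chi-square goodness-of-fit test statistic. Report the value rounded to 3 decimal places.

test statistic = 60.041

n = 136; E_i = n·p_i = [28.33, 22.67, 22.67, 11.33, 28.33, 22.67]
χ² = (29−28.33)²/28.33 + (14−22.67)²/22.67 + (6−22.67)²/22.67 + (33−11.33)²/11.33 + (36−28.33)²/28.33 + (18−22.67)²/22.67 = 60.0412
df = 5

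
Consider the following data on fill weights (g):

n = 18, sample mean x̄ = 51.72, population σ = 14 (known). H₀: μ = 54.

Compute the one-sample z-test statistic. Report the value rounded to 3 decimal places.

SE = σ/√n = 14/√18 = 3.2998
z = (x̄−μ₀)/SE = (51.72−54)/3.2998 = -0.6909

test statistic = -0.691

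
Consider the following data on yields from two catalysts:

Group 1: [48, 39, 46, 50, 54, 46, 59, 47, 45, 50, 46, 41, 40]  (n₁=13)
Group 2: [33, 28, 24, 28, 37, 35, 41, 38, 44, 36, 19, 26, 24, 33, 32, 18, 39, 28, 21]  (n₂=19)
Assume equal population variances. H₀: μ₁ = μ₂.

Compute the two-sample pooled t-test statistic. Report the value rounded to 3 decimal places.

test statistic = 6.620

x̄₁=47.000, s₁=5.538, n₁=13
x̄₂=30.737, s₂=7.563, n₂=19
s_p² = [12·5.538² + 18·7.563²]/30 = 46.5895
SE = √(s_p²·(1/13+1/19)) = 2.4568
t = (47.000−30.737)/2.4568 = 6.6196
df = 30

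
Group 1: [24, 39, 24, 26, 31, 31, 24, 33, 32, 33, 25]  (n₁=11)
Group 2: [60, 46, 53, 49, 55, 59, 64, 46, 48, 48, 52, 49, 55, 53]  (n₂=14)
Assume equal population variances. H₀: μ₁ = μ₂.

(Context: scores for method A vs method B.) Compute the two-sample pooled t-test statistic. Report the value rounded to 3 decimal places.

x̄₁=29.273, s₁=4.982, n₁=11
x̄₂=52.643, s₂=5.500, n₂=14
s_p² = [10·4.982² + 13·5.500²]/23 = 27.8868
SE = √(s_p²·(1/11+1/14)) = 2.1277
t = (29.273−52.643)/2.1277 = -10.9838
df = 23

test statistic = -10.984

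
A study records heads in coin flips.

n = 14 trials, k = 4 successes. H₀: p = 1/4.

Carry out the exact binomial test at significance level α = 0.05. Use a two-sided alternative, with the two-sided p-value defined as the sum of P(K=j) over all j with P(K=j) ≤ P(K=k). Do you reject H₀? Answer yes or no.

reject H₀: no

Exact binomial: n=14, k=4, p₀=1/4=0.2500
P(X=j) = C(n,j)·p₀^j·(1−p₀)^(n−j); p = Σ P(X=j) over j with P(X=j) ≤ P(X=4)
p-value (two-sided) = 0.75979
At α=0.05: p ≥ α → fail to reject H₀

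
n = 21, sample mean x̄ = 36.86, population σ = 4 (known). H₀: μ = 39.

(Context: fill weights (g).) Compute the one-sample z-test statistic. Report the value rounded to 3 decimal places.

SE = σ/√n = 4/√21 = 0.8729
z = (x̄−μ₀)/SE = (36.86−39)/0.8729 = -2.4517

test statistic = -2.452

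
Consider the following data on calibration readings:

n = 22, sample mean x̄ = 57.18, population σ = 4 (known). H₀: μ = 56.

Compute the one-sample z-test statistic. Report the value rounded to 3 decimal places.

test statistic = 1.384

SE = σ/√n = 4/√22 = 0.8528
z = (x̄−μ₀)/SE = (57.18−56)/0.8528 = 1.3837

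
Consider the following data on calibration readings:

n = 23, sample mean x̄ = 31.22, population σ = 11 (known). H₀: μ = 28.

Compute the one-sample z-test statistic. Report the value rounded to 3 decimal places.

SE = σ/√n = 11/√23 = 2.2937
z = (x̄−μ₀)/SE = (31.22−28)/2.2937 = 1.4039

test statistic = 1.404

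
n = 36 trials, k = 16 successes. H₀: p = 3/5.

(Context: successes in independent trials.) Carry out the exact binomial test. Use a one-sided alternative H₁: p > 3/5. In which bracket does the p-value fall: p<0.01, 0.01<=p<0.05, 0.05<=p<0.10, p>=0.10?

Exact binomial: n=36, k=16, p₀=3/5=0.6000
P(X≥16) from Σ C(n,i)·p₀^i·(1−p₀)^(n−i)
p-value (one-sided, H₁ greater) = 0.98003
→ bracket: p>=0.10

p-value bracket: p>=0.10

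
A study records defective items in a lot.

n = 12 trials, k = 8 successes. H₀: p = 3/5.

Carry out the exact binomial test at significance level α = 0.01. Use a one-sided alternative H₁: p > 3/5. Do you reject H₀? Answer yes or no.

reject H₀: no

Exact binomial: n=12, k=8, p₀=3/5=0.6000
P(X≥8) from Σ C(n,i)·p₀^i·(1−p₀)^(n−i)
p-value (one-sided, H₁ greater) = 0.43818
At α=0.01: p ≥ α → fail to reject H₀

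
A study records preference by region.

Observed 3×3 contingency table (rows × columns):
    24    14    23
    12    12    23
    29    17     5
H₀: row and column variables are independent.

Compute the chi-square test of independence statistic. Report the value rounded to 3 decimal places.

Row totals [61, 47, 51], col totals [65, 43, 51], n=159
χ² = (24−24.94)²/24.94 + (14−16.50)²/16.50 + (23−19.57)²/19.57 + (12−19.21)²/19.21 + (12−12.71)²/12.71 + (23−15.08)²/15.08 + (29−20.85)²/20.85 + (17−13.79)²/13.79 + (5−16.36)²/16.36 = 19.7489
df = 4

test statistic = 19.749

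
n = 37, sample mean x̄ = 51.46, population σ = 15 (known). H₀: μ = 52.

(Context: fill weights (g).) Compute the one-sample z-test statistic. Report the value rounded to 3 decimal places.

test statistic = -0.219

SE = σ/√n = 15/√37 = 2.4660
z = (x̄−μ₀)/SE = (51.46−52)/2.4660 = -0.2190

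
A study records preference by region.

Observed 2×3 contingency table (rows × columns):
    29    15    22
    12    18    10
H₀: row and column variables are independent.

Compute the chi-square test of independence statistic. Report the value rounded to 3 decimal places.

test statistic = 5.793

Row totals [66, 40], col totals [41, 33, 32], n=106
χ² = (29−25.53)²/25.53 + (15−20.55)²/20.55 + (22−19.92)²/19.92 + (12−15.47)²/15.47 + (18−12.45)²/12.45 + (10−12.08)²/12.08 = 5.7927
df = 2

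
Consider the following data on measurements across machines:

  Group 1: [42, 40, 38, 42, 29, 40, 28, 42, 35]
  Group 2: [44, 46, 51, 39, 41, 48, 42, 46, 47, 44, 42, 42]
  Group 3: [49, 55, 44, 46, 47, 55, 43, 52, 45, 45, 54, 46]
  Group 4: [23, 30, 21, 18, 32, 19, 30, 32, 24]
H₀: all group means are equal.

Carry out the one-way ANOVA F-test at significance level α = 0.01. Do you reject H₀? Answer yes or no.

reject H₀: yes

Group means [37.33, 44.33, 48.42, 25.44], grand mean 39.952
SSB = Σnᵢ(x̄ᵢ−x̄)² = 3046.099; SSW = ΣΣ(x−x̄ᵢ)² = 837.806
MSB = 3046.099/3 = 1015.3664; MSW = 837.806/38 = 22.0475
F = MSB/MSW = 46.0536
df = (3, 38)
p-value (upper-tail) = 0.00000
At α=0.01: p < α → reject H₀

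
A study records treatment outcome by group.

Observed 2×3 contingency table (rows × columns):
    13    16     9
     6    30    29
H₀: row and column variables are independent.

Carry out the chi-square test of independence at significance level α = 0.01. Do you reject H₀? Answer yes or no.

Row totals [38, 65], col totals [19, 46, 38], n=103
χ² = (13−7.01)²/7.01 + (16−16.97)²/16.97 + (9−14.02)²/14.02 + (6−11.99)²/11.99 + (30−29.03)²/29.03 + (29−23.98)²/23.98 = 11.0476
df = 2
p-value (upper-tail) = 0.00399
At α=0.01: p < α → reject H₀

reject H₀: yes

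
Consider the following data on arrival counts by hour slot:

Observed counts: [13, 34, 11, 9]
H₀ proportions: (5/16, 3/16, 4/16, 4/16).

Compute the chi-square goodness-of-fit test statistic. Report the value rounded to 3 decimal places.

test statistic = 45.151

n = 67; E_i = n·p_i = [20.94, 12.56, 16.75, 16.75]
χ² = (13−20.94)²/20.94 + (34−12.56)²/12.56 + (11−16.75)²/16.75 + (9−16.75)²/16.75 = 45.1512
df = 3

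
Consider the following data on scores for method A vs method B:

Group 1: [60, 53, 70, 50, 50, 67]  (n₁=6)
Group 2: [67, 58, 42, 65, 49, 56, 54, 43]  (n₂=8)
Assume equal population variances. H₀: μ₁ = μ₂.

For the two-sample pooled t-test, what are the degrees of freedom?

df = n₁ + n₂ − 2 = 6 + 8 − 2 = 12

degrees of freedom = 12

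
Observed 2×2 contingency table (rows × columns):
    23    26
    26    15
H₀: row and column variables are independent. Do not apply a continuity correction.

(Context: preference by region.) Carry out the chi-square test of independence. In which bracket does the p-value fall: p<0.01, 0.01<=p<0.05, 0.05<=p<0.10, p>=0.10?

p-value bracket: p>=0.10

Row totals [49, 41], col totals [49, 41], n=90
χ² = (23−26.68)²/26.68 + (26−22.32)²/22.32 + (26−22.32)²/22.32 + (15−18.68)²/18.68 = 2.4431
df = 1
p-value (upper-tail) = 0.11804
→ bracket: p>=0.10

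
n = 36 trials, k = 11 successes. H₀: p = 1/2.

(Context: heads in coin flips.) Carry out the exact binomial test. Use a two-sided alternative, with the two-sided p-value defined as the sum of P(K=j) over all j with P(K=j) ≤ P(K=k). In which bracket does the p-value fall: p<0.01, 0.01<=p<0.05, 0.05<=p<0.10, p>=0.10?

Exact binomial: n=36, k=11, p₀=1/2=0.5000
P(X=j) = C(n,j)·p₀^j·(1−p₀)^(n−j); p = Σ P(X=j) over j with P(X=j) ≤ P(X=11)
p-value (two-sided) = 0.02882
→ bracket: 0.01<=p<0.05

p-value bracket: 0.01<=p<0.05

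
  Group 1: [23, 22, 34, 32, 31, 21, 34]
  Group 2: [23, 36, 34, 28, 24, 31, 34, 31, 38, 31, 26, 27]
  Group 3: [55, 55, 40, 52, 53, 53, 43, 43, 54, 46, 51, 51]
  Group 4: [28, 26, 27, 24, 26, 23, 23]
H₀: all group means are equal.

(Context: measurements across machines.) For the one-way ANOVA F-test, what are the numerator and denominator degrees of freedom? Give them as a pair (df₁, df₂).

degrees of freedom = [3, 34]

k = 4 groups, N = 38 total
df = (k−1, N−k) = (4−1, 38−4) = (3, 34)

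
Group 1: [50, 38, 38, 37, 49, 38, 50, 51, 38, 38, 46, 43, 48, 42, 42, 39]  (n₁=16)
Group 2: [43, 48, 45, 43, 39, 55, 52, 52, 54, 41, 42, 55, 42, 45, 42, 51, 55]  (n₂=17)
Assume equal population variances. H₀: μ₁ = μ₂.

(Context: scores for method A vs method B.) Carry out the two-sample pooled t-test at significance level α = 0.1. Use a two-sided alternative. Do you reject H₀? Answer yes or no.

x̄₁=42.938, s₁=5.234, n₁=16
x̄₂=47.294, s₂=5.709, n₂=17
s_p² = [15·5.234² + 16·5.709²]/31 = 30.0796
SE = √(s_p²·(1/16+1/17)) = 1.9103
t = (42.938−47.294)/1.9103 = -2.2806
df = 31
p-value (two-sided) = 0.02960
At α=0.1: p < α → reject H₀

reject H₀: yes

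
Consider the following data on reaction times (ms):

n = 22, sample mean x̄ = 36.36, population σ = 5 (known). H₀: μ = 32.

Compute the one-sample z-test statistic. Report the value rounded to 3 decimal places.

test statistic = 4.090

SE = σ/√n = 5/√22 = 1.0660
z = (x̄−μ₀)/SE = (36.36−32)/1.0660 = 4.0900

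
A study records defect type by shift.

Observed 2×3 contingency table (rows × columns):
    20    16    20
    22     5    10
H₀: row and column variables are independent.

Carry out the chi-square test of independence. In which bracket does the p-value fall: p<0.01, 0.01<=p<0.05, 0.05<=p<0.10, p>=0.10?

p-value bracket: 0.05<=p<0.10

Row totals [56, 37], col totals [42, 21, 30], n=93
χ² = (20−25.29)²/25.29 + (16−12.65)²/12.65 + (20−18.06)²/18.06 + (22−16.71)²/16.71 + (5−8.35)²/8.35 + (10−11.94)²/11.94 = 5.5400
df = 2
p-value (upper-tail) = 0.06266
→ bracket: 0.05<=p<0.10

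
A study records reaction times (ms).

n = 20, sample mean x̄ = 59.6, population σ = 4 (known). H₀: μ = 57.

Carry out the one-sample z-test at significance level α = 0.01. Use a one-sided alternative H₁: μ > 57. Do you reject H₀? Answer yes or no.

SE = σ/√n = 4/√20 = 0.8944
z = (x̄−μ₀)/SE = (59.6−57)/0.8944 = 2.9069
p-value (one-sided, H₁ greater) = 0.00183
At α=0.01: p < α → reject H₀

reject H₀: yes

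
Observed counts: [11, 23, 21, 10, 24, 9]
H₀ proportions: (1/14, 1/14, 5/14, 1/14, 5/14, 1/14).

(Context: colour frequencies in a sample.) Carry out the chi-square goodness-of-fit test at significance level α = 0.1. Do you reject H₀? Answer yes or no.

n = 98; E_i = n·p_i = [7.00, 7.00, 35.00, 7.00, 35.00, 7.00]
χ² = (11−7.00)²/7.00 + (23−7.00)²/7.00 + (21−35.00)²/35.00 + (10−7.00)²/7.00 + (24−35.00)²/35.00 + (9−7.00)²/7.00 = 49.7714
df = 5
p-value (upper-tail) = 0.00000
At α=0.1: p < α → reject H₀

reject H₀: yes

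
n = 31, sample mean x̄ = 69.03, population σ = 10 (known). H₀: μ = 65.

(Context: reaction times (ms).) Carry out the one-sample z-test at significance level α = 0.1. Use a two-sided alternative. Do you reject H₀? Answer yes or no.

SE = σ/√n = 10/√31 = 1.7961
z = (x̄−μ₀)/SE = (69.03−65)/1.7961 = 2.2438
p-value (two-sided) = 0.02484
At α=0.1: p < α → reject H₀

reject H₀: yes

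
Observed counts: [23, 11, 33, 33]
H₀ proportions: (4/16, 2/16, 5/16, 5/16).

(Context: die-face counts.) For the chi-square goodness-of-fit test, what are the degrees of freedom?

df = k − 1 = 4 − 1 = 3

degrees of freedom = 3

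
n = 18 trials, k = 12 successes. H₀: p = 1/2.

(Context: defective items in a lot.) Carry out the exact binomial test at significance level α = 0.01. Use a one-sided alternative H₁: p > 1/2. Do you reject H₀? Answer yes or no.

Exact binomial: n=18, k=12, p₀=1/2=0.5000
P(X≥12) from Σ C(n,i)·p₀^i·(1−p₀)^(n−i)
p-value (one-sided, H₁ greater) = 0.11894
At α=0.01: p ≥ α → fail to reject H₀

reject H₀: no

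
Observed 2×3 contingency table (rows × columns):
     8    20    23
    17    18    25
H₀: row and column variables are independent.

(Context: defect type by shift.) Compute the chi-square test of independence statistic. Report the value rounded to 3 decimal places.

Row totals [51, 60], col totals [25, 38, 48], n=111
χ² = (8−11.49)²/11.49 + (20−17.46)²/17.46 + (23−22.05)²/22.05 + (17−13.51)²/13.51 + (18−20.54)²/20.54 + (25−25.95)²/25.95 = 2.7167
df = 2

test statistic = 2.717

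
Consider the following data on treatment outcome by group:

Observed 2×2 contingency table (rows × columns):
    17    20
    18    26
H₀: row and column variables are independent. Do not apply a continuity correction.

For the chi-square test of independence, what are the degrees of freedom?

degrees of freedom = 1

df = (r−1)(c−1) = (2−1)·(2−1) = 1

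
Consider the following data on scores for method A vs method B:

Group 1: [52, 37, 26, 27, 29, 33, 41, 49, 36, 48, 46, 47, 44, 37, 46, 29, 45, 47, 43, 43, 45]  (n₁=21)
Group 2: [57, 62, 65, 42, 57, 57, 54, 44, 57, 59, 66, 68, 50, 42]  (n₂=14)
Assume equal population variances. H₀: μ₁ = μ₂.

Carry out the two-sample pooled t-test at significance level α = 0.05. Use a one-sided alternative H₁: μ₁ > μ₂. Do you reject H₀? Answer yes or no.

reject H₀: no

x̄₁=40.476, s₁=7.840, n₁=21
x̄₂=55.714, s₂=8.543, n₂=14
s_p² = [20·7.840² + 13·8.543²]/33 = 66.0029
SE = √(s_p²·(1/21+1/14)) = 2.8031
t = (40.476−55.714)/2.8031 = -5.4361
df = 33
p-value (one-sided, H₁ greater) = 1.00000
At α=0.05: p ≥ α → fail to reject H₀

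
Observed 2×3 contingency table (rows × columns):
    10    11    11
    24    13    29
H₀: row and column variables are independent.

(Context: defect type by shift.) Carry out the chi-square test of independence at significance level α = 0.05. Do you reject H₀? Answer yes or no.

Row totals [32, 66], col totals [34, 24, 40], n=98
χ² = (10−11.10)²/11.10 + (11−7.84)²/7.84 + (11−13.06)²/13.06 + (24−22.90)²/22.90 + (13−16.16)²/16.16 + (29−26.94)²/26.94 = 2.5413
df = 2
p-value (upper-tail) = 0.28064
At α=0.05: p ≥ α → fail to reject H₀

reject H₀: no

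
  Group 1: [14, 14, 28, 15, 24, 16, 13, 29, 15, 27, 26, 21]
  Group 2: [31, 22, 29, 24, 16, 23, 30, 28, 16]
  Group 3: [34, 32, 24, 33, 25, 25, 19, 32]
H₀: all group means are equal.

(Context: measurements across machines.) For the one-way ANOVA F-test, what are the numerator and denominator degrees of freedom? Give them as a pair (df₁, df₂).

degrees of freedom = [2, 26]

k = 3 groups, N = 29 total
df = (k−1, N−k) = (3−1, 29−3) = (2, 26)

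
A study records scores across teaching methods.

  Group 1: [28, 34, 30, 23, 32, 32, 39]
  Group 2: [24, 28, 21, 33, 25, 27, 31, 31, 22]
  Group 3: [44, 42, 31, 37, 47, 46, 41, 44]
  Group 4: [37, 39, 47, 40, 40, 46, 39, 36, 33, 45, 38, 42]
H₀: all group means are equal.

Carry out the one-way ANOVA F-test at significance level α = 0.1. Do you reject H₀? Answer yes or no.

Group means [31.14, 26.89, 41.50, 40.17], grand mean 35.389
SSB = Σnᵢ(x̄ᵢ−x̄)² = 1349.143; SSW = ΣΣ(x−x̄ᵢ)² = 679.413
MSB = 1349.143/3 = 449.7143; MSW = 679.413/32 = 21.2316
F = MSB/MSW = 21.1813
df = (3, 32)
p-value (upper-tail) = 0.00000
At α=0.1: p < α → reject H₀

reject H₀: yes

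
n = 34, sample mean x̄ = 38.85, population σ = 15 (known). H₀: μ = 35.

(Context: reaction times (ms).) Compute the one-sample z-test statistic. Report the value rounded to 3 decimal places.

SE = σ/√n = 15/√34 = 2.5725
z = (x̄−μ₀)/SE = (38.85−35)/2.5725 = 1.4966

test statistic = 1.497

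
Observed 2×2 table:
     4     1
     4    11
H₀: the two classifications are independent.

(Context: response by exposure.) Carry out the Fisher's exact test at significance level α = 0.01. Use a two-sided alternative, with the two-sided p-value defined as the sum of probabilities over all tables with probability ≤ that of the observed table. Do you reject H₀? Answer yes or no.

reject H₀: no

Margins: r₁=5, r₂=15, c₁=8, c₂=12, n=20
p_obs = C(5,4)·C(15,4)/C(20,8); sum pmf over tables with pmf ≤ p_obs
p-value (two-sided) = 0.10888
At α=0.01: p ≥ α → fail to reject H₀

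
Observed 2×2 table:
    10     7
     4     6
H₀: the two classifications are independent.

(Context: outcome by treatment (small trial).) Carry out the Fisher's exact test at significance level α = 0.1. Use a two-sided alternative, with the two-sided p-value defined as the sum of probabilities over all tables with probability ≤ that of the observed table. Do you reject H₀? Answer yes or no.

reject H₀: no

Margins: r₁=17, r₂=10, c₁=14, c₂=13, n=27
p_obs = C(17,10)·C(10,4)/C(27,14); sum pmf over tables with pmf ≤ p_obs
p-value (two-sided) = 0.44007
At α=0.1: p ≥ α → fail to reject H₀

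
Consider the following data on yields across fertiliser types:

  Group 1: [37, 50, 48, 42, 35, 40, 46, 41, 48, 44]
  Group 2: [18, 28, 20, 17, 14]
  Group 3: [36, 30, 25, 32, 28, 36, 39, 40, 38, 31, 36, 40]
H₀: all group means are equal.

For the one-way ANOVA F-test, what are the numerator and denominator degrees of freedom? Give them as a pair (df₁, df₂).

degrees of freedom = [2, 24]

k = 3 groups, N = 27 total
df = (k−1, N−k) = (3−1, 27−3) = (2, 24)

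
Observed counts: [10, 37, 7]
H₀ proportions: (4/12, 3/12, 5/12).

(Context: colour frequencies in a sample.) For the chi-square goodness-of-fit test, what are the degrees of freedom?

df = k − 1 = 3 − 1 = 2

degrees of freedom = 2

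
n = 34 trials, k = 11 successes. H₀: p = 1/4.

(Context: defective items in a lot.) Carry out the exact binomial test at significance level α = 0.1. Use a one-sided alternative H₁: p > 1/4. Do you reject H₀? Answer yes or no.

reject H₀: no

Exact binomial: n=34, k=11, p₀=1/4=0.2500
P(X≥11) from Σ C(n,i)·p₀^i·(1−p₀)^(n−i)
p-value (one-sided, H₁ greater) = 0.21056
At α=0.1: p ≥ α → fail to reject H₀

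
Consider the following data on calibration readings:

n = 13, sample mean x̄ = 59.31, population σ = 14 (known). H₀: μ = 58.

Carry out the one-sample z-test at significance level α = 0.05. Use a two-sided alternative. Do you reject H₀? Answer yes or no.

SE = σ/√n = 14/√13 = 3.8829
z = (x̄−μ₀)/SE = (59.31−58)/3.8829 = 0.3374
p-value (two-sided) = 0.73583
At α=0.05: p ≥ α → fail to reject H₀

reject H₀: no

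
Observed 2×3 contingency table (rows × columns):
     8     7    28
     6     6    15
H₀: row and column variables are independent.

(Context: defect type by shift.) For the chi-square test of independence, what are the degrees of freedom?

degrees of freedom = 2

df = (r−1)(c−1) = (2−1)·(3−1) = 2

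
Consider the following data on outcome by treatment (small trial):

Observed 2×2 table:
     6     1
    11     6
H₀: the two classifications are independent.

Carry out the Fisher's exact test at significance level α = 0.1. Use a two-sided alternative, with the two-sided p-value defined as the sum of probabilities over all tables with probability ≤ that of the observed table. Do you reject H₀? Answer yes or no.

reject H₀: no

Margins: r₁=7, r₂=17, c₁=17, c₂=7, n=24
p_obs = C(7,6)·C(17,11)/C(24,17); sum pmf over tables with pmf ≤ p_obs
p-value (two-sided) = 0.62454
At α=0.1: p ≥ α → fail to reject H₀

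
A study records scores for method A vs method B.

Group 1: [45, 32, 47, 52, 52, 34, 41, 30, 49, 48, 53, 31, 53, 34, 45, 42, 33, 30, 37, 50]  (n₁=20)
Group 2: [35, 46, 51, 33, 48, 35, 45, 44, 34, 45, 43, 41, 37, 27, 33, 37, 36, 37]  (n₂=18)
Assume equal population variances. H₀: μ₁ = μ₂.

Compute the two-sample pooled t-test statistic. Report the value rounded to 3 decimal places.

x̄₁=41.900, s₁=8.516, n₁=20
x̄₂=39.278, s₂=6.341, n₂=18
s_p² = [19·8.516² + 17·6.341²]/36 = 57.2614
SE = √(s_p²·(1/20+1/18)) = 2.4585
t = (41.900−39.278)/2.4585 = 1.0666
df = 36

test statistic = 1.067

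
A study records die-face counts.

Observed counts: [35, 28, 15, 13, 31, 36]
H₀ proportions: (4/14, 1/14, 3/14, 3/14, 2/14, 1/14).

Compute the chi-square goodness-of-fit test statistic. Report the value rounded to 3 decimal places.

n = 158; E_i = n·p_i = [45.14, 11.29, 33.86, 33.86, 22.57, 11.29]
χ² = (35−45.14)²/45.14 + (28−11.29)²/11.29 + (15−33.86)²/33.86 + (13−33.86)²/33.86 + (31−22.57)²/22.57 + (36−11.29)²/11.29 = 107.6530
df = 5

test statistic = 107.653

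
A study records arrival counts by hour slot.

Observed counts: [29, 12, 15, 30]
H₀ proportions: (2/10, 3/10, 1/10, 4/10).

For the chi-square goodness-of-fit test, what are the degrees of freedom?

degrees of freedom = 3

df = k − 1 = 4 − 1 = 3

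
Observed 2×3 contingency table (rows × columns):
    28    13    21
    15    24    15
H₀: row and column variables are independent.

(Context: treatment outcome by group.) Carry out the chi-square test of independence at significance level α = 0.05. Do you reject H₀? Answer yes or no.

reject H₀: yes

Row totals [62, 54], col totals [43, 37, 36], n=116
χ² = (28−22.98)²/22.98 + (13−19.78)²/19.78 + (21−19.24)²/19.24 + (15−20.02)²/20.02 + (24−17.22)²/17.22 + (15−16.76)²/16.76 = 7.6853
df = 2
p-value (upper-tail) = 0.02144
At α=0.05: p < α → reject H₀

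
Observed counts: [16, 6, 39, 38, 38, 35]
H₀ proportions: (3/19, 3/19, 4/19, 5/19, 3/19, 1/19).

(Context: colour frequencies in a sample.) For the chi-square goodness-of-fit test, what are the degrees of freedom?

df = k − 1 = 6 − 1 = 5

degrees of freedom = 5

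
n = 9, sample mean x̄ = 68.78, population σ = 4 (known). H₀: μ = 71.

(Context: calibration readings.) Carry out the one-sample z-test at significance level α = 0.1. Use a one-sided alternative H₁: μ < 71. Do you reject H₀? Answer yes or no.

SE = σ/√n = 4/√9 = 1.3333
z = (x̄−μ₀)/SE = (68.78−71)/1.3333 = -1.6650
p-value (one-sided, H₁ less) = 0.04796
At α=0.1: p < α → reject H₀

reject H₀: yes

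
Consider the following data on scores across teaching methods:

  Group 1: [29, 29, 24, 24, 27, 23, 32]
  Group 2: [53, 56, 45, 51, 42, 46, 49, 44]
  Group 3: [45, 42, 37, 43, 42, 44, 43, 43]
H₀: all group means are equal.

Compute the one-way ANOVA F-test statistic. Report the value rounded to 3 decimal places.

test statistic = 66.485

Group means [26.86, 48.25, 42.38], grand mean 39.696
SSB = Σnᵢ(x̄ᵢ−x̄)² = 1796.637; SSW = ΣΣ(x−x̄ᵢ)² = 270.232
MSB = 1796.637/2 = 898.3187; MSW = 270.232/20 = 13.5116
F = MSB/MSW = 66.4850
df = (2, 20)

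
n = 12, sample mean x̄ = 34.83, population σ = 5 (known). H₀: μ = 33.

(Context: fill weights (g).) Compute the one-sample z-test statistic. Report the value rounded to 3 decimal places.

SE = σ/√n = 5/√12 = 1.4434
z = (x̄−μ₀)/SE = (34.83−33)/1.4434 = 1.2679

test statistic = 1.268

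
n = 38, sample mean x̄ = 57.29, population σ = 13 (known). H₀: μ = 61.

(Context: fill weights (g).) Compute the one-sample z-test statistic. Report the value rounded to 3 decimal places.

SE = σ/√n = 13/√38 = 2.1089
z = (x̄−μ₀)/SE = (57.29−61)/2.1089 = -1.7592

test statistic = -1.759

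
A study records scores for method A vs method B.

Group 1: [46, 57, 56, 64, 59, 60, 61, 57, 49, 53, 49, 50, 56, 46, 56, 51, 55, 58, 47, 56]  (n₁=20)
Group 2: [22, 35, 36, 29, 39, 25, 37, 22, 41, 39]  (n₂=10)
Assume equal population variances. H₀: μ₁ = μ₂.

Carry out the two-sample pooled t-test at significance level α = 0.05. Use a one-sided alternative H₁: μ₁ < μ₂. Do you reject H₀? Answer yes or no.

reject H₀: no

x̄₁=54.300, s₁=5.192, n₁=20
x̄₂=32.500, s₂=7.337, n₂=10
s_p² = [19·5.192² + 9·7.337²]/28 = 35.5964
SE = √(s_p²·(1/20+1/10)) = 2.3107
t = (54.300−32.500)/2.3107 = 9.4343
df = 28
p-value (one-sided, H₁ less) = 1.00000
At α=0.05: p ≥ α → fail to reject H₀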